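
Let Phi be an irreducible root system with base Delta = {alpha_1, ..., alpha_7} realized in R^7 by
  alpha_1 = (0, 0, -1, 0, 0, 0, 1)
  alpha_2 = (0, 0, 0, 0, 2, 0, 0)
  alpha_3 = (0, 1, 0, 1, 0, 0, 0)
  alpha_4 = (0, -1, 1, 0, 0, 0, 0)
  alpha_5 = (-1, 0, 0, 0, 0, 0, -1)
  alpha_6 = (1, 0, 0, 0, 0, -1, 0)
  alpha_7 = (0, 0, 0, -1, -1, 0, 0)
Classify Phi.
C_7

Compute the Cartan integers a_ij = 2(alpha_i, alpha_j)/(alpha_j, alpha_j); the resulting 7x7 Cartan matrix is
[[2, 0, 0, -1, -1, 0, 0], [0, 2, 0, 0, 0, 0, -2], [0, 0, 2, -1, 0, 0, -1], [-1, 0, -1, 2, 0, 0, 0], [-1, 0, 0, 0, 2, -1, 0], [0, 0, 0, 0, -1, 2, 0], [0, -1, -1, 0, 0, 0, 2]].
The roots have two lengths (squared-length ratio 2:1); the short ones are alpha_{1,3,4,5,6,7}. The associated Dynkin diagram is a chain of 7 nodes with a double edge at one end; the terminal node there is the unique long simple root (C_7), so the type is C_7 (the algebra sp(14)).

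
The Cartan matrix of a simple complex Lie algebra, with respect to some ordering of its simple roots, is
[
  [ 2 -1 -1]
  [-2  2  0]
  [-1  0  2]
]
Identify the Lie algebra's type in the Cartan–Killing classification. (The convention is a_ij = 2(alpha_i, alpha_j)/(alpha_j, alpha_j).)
The matrix has rank 3 with 2's on the diagonal. Reading the off-diagonal entries as Dynkin edges (a single edge where a_ij = a_ji = -1; a double or triple edge where a_ij * a_ji = 2 or 3), the diagram is a chain of 3 nodes with a double edge at one end; the terminal node there is the unique long simple root (C_3). One simple-root ordering that puts it in standard form is (alpha_3, alpha_1, alpha_2). So the algebra is type C_3, i.e. sp(6).

C3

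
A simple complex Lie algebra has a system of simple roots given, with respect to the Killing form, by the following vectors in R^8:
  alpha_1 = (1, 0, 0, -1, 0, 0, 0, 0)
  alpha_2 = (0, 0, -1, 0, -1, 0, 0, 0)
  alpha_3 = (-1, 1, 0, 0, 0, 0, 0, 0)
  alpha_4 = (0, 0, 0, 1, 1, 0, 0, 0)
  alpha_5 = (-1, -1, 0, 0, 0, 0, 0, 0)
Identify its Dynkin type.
type D_5

Compute the Cartan integers a_ij = 2(alpha_i, alpha_j)/(alpha_j, alpha_j); the resulting 5x5 Cartan matrix is
[[2, 0, -1, -1, -1], [0, 2, 0, -1, 0], [-1, 0, 2, 0, 0], [-1, -1, 0, 2, 0], [-1, 0, 0, 0, 2]].
All simple roots have the same length, so the diagram is simply laced. The associated Dynkin diagram is a chain of 3 nodes with a fork of two nodes at one end (D_5), so the type is D_5 (the algebra so(10)).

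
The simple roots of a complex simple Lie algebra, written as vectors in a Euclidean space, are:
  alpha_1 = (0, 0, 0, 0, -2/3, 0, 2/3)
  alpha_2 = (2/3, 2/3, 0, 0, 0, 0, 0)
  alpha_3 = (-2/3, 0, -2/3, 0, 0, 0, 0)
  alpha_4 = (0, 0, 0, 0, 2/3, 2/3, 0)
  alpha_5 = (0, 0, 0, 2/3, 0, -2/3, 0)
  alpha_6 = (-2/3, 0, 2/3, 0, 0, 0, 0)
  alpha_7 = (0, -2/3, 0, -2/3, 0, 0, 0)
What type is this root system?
type D_7

Compute the Cartan integers a_ij = 2(alpha_i, alpha_j)/(alpha_j, alpha_j); the resulting 7x7 Cartan matrix is
[[2, 0, 0, -1, 0, 0, 0], [0, 2, -1, 0, 0, -1, -1], [0, -1, 2, 0, 0, 0, 0], [-1, 0, 0, 2, -1, 0, 0], [0, 0, 0, -1, 2, 0, -1], [0, -1, 0, 0, 0, 2, 0], [0, -1, 0, 0, -1, 0, 2]].
All simple roots have the same length, so the diagram is simply laced. The associated Dynkin diagram is a chain of 5 nodes with a fork of two nodes at one end (D_7), so the type is D_7 (the algebra so(14)).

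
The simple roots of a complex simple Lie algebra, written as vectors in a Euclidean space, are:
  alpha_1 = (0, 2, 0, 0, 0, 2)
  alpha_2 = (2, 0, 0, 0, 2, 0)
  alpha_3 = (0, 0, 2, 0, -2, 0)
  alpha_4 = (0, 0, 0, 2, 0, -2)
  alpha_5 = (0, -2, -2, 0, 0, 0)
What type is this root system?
A5

Compute the Cartan integers a_ij = 2(alpha_i, alpha_j)/(alpha_j, alpha_j); the resulting 5x5 Cartan matrix is
[[2, 0, 0, -1, -1], [0, 2, -1, 0, 0], [0, -1, 2, 0, -1], [-1, 0, 0, 2, 0], [-1, 0, -1, 0, 2]].
All simple roots have the same length, so the diagram is simply laced. The associated Dynkin diagram is a chain of 5 nodes with single edges (A_5), so the type is A_5 (the algebra sl(6)).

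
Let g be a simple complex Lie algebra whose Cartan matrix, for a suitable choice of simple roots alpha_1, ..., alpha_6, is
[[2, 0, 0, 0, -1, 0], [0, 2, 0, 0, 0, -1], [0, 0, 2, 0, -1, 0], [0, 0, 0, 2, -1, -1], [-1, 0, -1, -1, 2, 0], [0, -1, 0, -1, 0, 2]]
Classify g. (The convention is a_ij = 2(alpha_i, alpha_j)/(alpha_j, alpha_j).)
type D_6

The matrix has rank 6 with 2's on the diagonal. Reading the off-diagonal entries as Dynkin edges (a single edge where a_ij = a_ji = -1; a double or triple edge where a_ij * a_ji = 2 or 3), the diagram is a chain of 4 nodes with a fork of two nodes at one end (D_6). One simple-root ordering that puts it in standard form is (alpha_2, alpha_6, alpha_4, alpha_5, alpha_1, alpha_3). So the algebra is type D_6, i.e. so(12).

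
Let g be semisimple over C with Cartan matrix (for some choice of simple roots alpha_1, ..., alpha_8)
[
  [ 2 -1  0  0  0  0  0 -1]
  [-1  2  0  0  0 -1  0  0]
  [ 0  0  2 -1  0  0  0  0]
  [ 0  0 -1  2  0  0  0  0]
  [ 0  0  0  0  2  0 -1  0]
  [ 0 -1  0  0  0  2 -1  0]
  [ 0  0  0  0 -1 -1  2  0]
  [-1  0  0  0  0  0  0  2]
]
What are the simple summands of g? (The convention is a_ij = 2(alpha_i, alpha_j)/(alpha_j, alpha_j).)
The diagram associated to this matrix has two connected components: the simple roots {alpha_3, alpha_4} form a chain of 2 nodes with single edges (A_2), and {alpha_1, alpha_2, alpha_5, alpha_6, alpha_7, alpha_8} form a chain of 6 nodes with single edges (A_6). A semisimple Lie algebra decomposes uniquely as the direct sum of simple ideals, one per connected component of its Dynkin diagram, so g ≅ A_2 ⊕ A_6 (dimension 8 + 48 = 56).

A_2 + A_6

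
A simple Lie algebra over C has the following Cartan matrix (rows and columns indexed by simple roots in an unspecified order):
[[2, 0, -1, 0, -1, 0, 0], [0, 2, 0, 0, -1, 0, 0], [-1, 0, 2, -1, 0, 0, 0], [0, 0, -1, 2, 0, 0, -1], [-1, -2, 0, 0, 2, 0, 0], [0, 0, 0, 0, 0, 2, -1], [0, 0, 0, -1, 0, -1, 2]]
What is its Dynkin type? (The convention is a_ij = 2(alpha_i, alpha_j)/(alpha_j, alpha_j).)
The matrix has rank 7 with 2's on the diagonal. Reading the off-diagonal entries as Dynkin edges (a single edge where a_ij = a_ji = -1; a double or triple edge where a_ij * a_ji = 2 or 3), the diagram is a chain of 7 nodes with a double edge at one end; the terminal node there is the unique short simple root (B_7). One simple-root ordering that puts it in standard form is (alpha_6, alpha_7, alpha_4, alpha_3, alpha_1, alpha_5, alpha_2). So the algebra is type B_7, i.e. so(15).

B7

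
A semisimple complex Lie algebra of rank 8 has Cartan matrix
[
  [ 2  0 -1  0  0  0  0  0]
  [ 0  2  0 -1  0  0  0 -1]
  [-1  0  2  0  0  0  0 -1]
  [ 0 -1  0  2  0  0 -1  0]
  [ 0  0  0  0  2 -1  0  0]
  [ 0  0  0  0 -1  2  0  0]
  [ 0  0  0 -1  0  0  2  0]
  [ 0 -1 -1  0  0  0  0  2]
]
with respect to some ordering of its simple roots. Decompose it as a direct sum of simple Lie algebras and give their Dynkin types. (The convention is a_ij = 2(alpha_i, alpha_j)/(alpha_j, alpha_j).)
A_2 + A_6

The diagram associated to this matrix has two connected components: the simple roots {alpha_5, alpha_6} form a chain of 2 nodes with single edges (A_2), and {alpha_1, alpha_2, alpha_3, alpha_4, alpha_7, alpha_8} form a chain of 6 nodes with single edges (A_6). A semisimple Lie algebra decomposes uniquely as the direct sum of simple ideals, one per connected component of its Dynkin diagram, so g ≅ A_2 ⊕ A_6 (dimension 8 + 48 = 56).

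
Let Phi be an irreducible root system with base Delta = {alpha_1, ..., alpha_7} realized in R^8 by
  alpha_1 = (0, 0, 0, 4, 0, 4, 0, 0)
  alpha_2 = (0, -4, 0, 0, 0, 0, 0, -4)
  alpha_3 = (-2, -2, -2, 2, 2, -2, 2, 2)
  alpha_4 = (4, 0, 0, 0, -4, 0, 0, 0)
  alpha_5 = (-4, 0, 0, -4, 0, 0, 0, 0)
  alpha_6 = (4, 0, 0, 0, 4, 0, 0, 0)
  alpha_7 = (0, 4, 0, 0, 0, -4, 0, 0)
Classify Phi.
type E_7

Compute the Cartan integers a_ij = 2(alpha_i, alpha_j)/(alpha_j, alpha_j); the resulting 7x7 Cartan matrix is
[[2, 0, 0, 0, -1, 0, -1], [0, 2, 0, 0, 0, 0, -1], [0, 0, 2, -1, 0, 0, 0], [0, 0, -1, 2, -1, 0, 0], [-1, 0, 0, -1, 2, -1, 0], [0, 0, 0, 0, -1, 2, 0], [-1, -1, 0, 0, 0, 0, 2]].
All simple roots have the same length, so the diagram is simply laced. The associated Dynkin diagram is a chain of 6 nodes with one extra node attached to the third node from one end (E_7), so the type is E_7.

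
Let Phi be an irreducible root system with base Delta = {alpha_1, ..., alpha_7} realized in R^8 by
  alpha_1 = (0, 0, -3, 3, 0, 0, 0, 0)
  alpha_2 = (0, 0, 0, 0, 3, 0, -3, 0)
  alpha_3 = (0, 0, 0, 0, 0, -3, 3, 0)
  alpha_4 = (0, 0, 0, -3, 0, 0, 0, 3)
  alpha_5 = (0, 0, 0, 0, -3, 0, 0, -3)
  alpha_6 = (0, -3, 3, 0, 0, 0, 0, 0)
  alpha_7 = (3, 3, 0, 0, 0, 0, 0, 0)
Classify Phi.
A7

Compute the Cartan integers a_ij = 2(alpha_i, alpha_j)/(alpha_j, alpha_j); the resulting 7x7 Cartan matrix is
[[2, 0, 0, -1, 0, -1, 0], [0, 2, -1, 0, -1, 0, 0], [0, -1, 2, 0, 0, 0, 0], [-1, 0, 0, 2, -1, 0, 0], [0, -1, 0, -1, 2, 0, 0], [-1, 0, 0, 0, 0, 2, -1], [0, 0, 0, 0, 0, -1, 2]].
All simple roots have the same length, so the diagram is simply laced. The associated Dynkin diagram is a chain of 7 nodes with single edges (A_7), so the type is A_7 (the algebra sl(8)).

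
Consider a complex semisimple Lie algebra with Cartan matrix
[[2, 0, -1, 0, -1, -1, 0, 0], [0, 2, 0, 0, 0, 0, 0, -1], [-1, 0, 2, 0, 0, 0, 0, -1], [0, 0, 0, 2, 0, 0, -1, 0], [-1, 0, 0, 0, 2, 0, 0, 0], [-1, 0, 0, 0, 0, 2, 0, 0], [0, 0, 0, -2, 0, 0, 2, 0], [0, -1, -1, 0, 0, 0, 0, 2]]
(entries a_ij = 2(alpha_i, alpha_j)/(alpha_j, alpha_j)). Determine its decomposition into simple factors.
The diagram associated to this matrix has two connected components: the simple roots {alpha_4, alpha_7} form a chain of 2 nodes with a double edge at one end; the terminal node there is the unique short simple root (B_2), and {alpha_1, alpha_2, alpha_3, alpha_5, alpha_6, alpha_8} form a chain of 4 nodes with a fork of two nodes at one end (D_6). A semisimple Lie algebra decomposes uniquely as the direct sum of simple ideals, one per connected component of its Dynkin diagram, so g ≅ B_2 ⊕ D_6 (dimension 10 + 66 = 76).

type B_2 + type D_6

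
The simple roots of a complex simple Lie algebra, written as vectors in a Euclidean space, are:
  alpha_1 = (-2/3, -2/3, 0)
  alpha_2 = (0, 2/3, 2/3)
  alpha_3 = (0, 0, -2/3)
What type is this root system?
Compute the Cartan integers a_ij = 2(alpha_i, alpha_j)/(alpha_j, alpha_j); the resulting 3x3 Cartan matrix is
[[2, -1, 0], [-1, 2, -2], [0, -1, 2]].
The roots have two lengths (squared-length ratio 2:1); the short ones are alpha_{3}. The associated Dynkin diagram is a chain of 3 nodes with a double edge at one end; the terminal node there is the unique short simple root (B_3), so the type is B_3 (the algebra so(7)).

type B_3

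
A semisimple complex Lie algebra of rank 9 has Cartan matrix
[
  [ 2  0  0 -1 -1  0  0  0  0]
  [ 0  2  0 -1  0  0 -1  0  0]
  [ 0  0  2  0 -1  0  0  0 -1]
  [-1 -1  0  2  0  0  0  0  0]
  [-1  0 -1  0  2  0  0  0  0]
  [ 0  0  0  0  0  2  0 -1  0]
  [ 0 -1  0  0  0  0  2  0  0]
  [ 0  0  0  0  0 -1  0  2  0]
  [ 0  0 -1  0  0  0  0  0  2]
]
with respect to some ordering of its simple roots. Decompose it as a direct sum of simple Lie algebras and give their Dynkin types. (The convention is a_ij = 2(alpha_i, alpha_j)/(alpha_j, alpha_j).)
A2 ⊕ A7

The diagram associated to this matrix has two connected components: the simple roots {alpha_6, alpha_8} form a chain of 2 nodes with single edges (A_2), and {alpha_1, alpha_2, alpha_3, alpha_4, alpha_5, alpha_7, alpha_9} form a chain of 7 nodes with single edges (A_7). A semisimple Lie algebra decomposes uniquely as the direct sum of simple ideals, one per connected component of its Dynkin diagram, so g ≅ A_2 ⊕ A_7 (dimension 8 + 63 = 71).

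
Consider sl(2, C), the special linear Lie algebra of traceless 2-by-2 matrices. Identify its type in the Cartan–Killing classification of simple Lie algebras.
This is sl(2), which has dimension 2^2 - 1 = 3 and rank 2 - 1 = 1 (a Cartan subalgebra is the diagonal traceless matrices). In the classification of classical Lie algebras, the special linear algebra sl(n+1) has type A_n; here n = 1, so the Dynkin diagram is a chain of 1 nodes with single edges (A_1). Hence the type is A_1.

A_1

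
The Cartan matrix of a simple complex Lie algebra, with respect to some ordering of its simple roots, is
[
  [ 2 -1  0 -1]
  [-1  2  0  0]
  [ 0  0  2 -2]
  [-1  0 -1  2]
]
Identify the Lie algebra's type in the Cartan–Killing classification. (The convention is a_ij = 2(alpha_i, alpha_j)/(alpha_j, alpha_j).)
type C_4

The matrix has rank 4 with 2's on the diagonal. Reading the off-diagonal entries as Dynkin edges (a single edge where a_ij = a_ji = -1; a double or triple edge where a_ij * a_ji = 2 or 3), the diagram is a chain of 4 nodes with a double edge at one end; the terminal node there is the unique long simple root (C_4). One simple-root ordering that puts it in standard form is (alpha_2, alpha_1, alpha_4, alpha_3). So the algebra is type C_4, i.e. sp(8).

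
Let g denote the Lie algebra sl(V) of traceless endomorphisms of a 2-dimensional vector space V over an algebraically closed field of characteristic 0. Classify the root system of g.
This is sl(2), which has dimension 2^2 - 1 = 3 and rank 2 - 1 = 1 (a Cartan subalgebra is the diagonal traceless matrices). In the classification of classical Lie algebras, the special linear algebra sl(n+1) has type A_n; here n = 1, so the Dynkin diagram is a chain of 1 nodes with single edges (A_1). Hence the type is A_1.

A1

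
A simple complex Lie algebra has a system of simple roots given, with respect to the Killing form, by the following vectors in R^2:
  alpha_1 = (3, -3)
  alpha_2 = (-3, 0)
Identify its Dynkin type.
Compute the Cartan integers a_ij = 2(alpha_i, alpha_j)/(alpha_j, alpha_j); the resulting 2x2 Cartan matrix is
[[2, -2], [-1, 2]].
The roots have two lengths (squared-length ratio 2:1); the short ones are alpha_{2}. The associated Dynkin diagram is a chain of 2 nodes with a double edge at one end; the terminal node there is the unique short simple root (B_2), so the type is B_2 (the algebra so(5)).

type B_2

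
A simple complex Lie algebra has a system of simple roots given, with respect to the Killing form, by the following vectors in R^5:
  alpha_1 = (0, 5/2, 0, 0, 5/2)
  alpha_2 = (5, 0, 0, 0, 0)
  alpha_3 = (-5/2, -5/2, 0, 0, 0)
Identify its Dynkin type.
Compute the Cartan integers a_ij = 2(alpha_i, alpha_j)/(alpha_j, alpha_j); the resulting 3x3 Cartan matrix is
[[2, 0, -1], [0, 2, -2], [-1, -1, 2]].
The roots have two lengths (squared-length ratio 2:1); the short ones are alpha_{1,3}. The associated Dynkin diagram is a chain of 3 nodes with a double edge at one end; the terminal node there is the unique long simple root (C_3), so the type is C_3 (the algebra sp(6)).

C_3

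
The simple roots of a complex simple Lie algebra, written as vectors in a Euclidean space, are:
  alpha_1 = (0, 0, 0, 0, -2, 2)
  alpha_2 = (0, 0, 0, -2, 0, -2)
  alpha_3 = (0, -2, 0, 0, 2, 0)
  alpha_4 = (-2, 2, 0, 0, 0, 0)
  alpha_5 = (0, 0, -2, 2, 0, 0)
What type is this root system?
type A_5

Compute the Cartan integers a_ij = 2(alpha_i, alpha_j)/(alpha_j, alpha_j); the resulting 5x5 Cartan matrix is
[[2, -1, -1, 0, 0], [-1, 2, 0, 0, -1], [-1, 0, 2, -1, 0], [0, 0, -1, 2, 0], [0, -1, 0, 0, 2]].
All simple roots have the same length, so the diagram is simply laced. The associated Dynkin diagram is a chain of 5 nodes with single edges (A_5), so the type is A_5 (the algebra sl(6)).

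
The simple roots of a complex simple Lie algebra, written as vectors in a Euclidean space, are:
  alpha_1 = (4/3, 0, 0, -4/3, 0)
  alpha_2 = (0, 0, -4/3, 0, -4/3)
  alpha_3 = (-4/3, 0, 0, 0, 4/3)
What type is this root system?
Compute the Cartan integers a_ij = 2(alpha_i, alpha_j)/(alpha_j, alpha_j); the resulting 3x3 Cartan matrix is
[[2, 0, -1], [0, 2, -1], [-1, -1, 2]].
All simple roots have the same length, so the diagram is simply laced. The associated Dynkin diagram is a chain of 3 nodes with single edges (A_3), so the type is A_3 (the algebra sl(4)).

A3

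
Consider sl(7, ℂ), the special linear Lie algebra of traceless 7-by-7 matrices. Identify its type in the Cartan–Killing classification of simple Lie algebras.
This is sl(7), which has dimension 7^2 - 1 = 48 and rank 7 - 1 = 6 (a Cartan subalgebra is the diagonal traceless matrices). In the classification of classical Lie algebras, the special linear algebra sl(n+1) has type A_n; here n = 6, so the Dynkin diagram is a chain of 6 nodes with single edges (A_6). Hence the type is A_6.

A_6 (sl(7))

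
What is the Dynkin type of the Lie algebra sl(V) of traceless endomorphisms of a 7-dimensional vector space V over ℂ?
type A_6

This is sl(7), which has dimension 7^2 - 1 = 48 and rank 7 - 1 = 6 (a Cartan subalgebra is the diagonal traceless matrices). In the classification of classical Lie algebras, the special linear algebra sl(n+1) has type A_n; here n = 6, so the Dynkin diagram is a chain of 6 nodes with single edges (A_6). Hence the type is A_6.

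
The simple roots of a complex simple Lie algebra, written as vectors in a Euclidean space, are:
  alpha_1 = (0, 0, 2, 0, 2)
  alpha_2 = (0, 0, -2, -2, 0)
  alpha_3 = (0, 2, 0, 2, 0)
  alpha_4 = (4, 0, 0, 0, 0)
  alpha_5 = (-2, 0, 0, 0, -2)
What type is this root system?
Compute the Cartan integers a_ij = 2(alpha_i, alpha_j)/(alpha_j, alpha_j); the resulting 5x5 Cartan matrix is
[[2, -1, 0, 0, -1], [-1, 2, -1, 0, 0], [0, -1, 2, 0, 0], [0, 0, 0, 2, -2], [-1, 0, 0, -1, 2]].
The roots have two lengths (squared-length ratio 2:1); the short ones are alpha_{1,2,3,5}. The associated Dynkin diagram is a chain of 5 nodes with a double edge at one end; the terminal node there is the unique long simple root (C_5), so the type is C_5 (the algebra sp(10)).

C5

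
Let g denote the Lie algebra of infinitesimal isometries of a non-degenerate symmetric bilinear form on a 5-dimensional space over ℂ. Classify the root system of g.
This is so(5) with 5 odd, which has dimension 5(5-1)/2 = 10 and rank (5-1)/2 = 2. In the classification of classical Lie algebras, the orthogonal algebra so(2n+1) in an odd number of variables has type B_n; here n = 2, so the Dynkin diagram is a chain of 2 nodes with a double edge at one end; the terminal node there is the unique short simple root (B_2). Hence the type is B_2.

B2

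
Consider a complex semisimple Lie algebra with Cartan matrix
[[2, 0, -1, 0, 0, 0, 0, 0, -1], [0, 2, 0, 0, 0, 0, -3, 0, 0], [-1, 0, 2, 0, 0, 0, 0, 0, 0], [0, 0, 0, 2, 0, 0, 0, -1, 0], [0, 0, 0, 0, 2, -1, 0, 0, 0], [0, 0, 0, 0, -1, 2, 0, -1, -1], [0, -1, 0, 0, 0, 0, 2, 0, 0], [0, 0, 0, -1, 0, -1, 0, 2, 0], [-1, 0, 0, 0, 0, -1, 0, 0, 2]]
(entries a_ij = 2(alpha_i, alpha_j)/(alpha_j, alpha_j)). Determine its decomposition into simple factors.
The diagram associated to this matrix has two connected components: the simple roots {alpha_1, alpha_3, alpha_4, alpha_5, alpha_6, alpha_8, alpha_9} form a chain of 6 nodes with one extra node attached to the third node from one end (E_7), and {alpha_2, alpha_7} form two nodes joined by a triple edge (G_2). A semisimple Lie algebra decomposes uniquely as the direct sum of simple ideals, one per connected component of its Dynkin diagram, so g ≅ E_7 ⊕ G_2 (dimension 133 + 14 = 147).

type E_7 + type G_2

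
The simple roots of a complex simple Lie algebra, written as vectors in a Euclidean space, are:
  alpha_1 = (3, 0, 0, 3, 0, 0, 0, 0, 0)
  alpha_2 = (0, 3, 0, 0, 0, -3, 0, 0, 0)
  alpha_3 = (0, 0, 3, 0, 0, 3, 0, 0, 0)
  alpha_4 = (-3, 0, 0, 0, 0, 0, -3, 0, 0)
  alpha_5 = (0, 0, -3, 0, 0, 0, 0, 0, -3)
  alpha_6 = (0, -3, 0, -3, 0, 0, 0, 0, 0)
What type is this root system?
type A_6

Compute the Cartan integers a_ij = 2(alpha_i, alpha_j)/(alpha_j, alpha_j); the resulting 6x6 Cartan matrix is
[[2, 0, 0, -1, 0, -1], [0, 2, -1, 0, 0, -1], [0, -1, 2, 0, -1, 0], [-1, 0, 0, 2, 0, 0], [0, 0, -1, 0, 2, 0], [-1, -1, 0, 0, 0, 2]].
All simple roots have the same length, so the diagram is simply laced. The associated Dynkin diagram is a chain of 6 nodes with single edges (A_6), so the type is A_6 (the algebra sl(7)).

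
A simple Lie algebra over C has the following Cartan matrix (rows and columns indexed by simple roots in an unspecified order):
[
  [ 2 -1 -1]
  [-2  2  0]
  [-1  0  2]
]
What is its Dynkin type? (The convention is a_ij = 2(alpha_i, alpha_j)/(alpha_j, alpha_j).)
C_3

The matrix has rank 3 with 2's on the diagonal. Reading the off-diagonal entries as Dynkin edges (a single edge where a_ij = a_ji = -1; a double or triple edge where a_ij * a_ji = 2 or 3), the diagram is a chain of 3 nodes with a double edge at one end; the terminal node there is the unique long simple root (C_3). One simple-root ordering that puts it in standard form is (alpha_3, alpha_1, alpha_2). So the algebra is type C_3, i.e. sp(6).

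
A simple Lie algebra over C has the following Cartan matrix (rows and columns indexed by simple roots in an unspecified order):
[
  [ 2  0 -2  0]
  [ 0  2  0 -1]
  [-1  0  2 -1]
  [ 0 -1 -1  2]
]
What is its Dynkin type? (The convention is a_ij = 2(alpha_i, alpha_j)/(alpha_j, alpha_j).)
The matrix has rank 4 with 2's on the diagonal. Reading the off-diagonal entries as Dynkin edges (a single edge where a_ij = a_ji = -1; a double or triple edge where a_ij * a_ji = 2 or 3), the diagram is a chain of 4 nodes with a double edge at one end; the terminal node there is the unique long simple root (C_4). One simple-root ordering that puts it in standard form is (alpha_2, alpha_4, alpha_3, alpha_1). So the algebra is type C_4, i.e. sp(8).

C_4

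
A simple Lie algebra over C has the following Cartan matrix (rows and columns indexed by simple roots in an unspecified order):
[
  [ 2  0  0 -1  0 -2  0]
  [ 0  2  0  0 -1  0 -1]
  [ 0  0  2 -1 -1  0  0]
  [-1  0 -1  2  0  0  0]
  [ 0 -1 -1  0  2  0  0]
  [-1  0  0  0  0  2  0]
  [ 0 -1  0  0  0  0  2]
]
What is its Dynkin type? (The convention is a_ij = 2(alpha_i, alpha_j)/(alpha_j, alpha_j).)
The matrix has rank 7 with 2's on the diagonal. Reading the off-diagonal entries as Dynkin edges (a single edge where a_ij = a_ji = -1; a double or triple edge where a_ij * a_ji = 2 or 3), the diagram is a chain of 7 nodes with a double edge at one end; the terminal node there is the unique short simple root (B_7). One simple-root ordering that puts it in standard form is (alpha_7, alpha_2, alpha_5, alpha_3, alpha_4, alpha_1, alpha_6). So the algebra is type B_7, i.e. so(15).

B7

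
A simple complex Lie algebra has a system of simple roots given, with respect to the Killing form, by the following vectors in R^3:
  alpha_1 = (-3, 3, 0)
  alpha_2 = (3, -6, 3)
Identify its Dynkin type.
G2

Compute the Cartan integers a_ij = 2(alpha_i, alpha_j)/(alpha_j, alpha_j); the resulting 2x2 Cartan matrix is
[[2, -1], [-3, 2]].
The roots have two lengths (squared-length ratio 3:1); the short ones are alpha_{1}. The associated Dynkin diagram is two nodes joined by a triple edge (G_2), so the type is G_2.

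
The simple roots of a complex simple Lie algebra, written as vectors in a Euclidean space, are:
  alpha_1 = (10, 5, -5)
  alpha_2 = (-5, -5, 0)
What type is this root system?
Compute the Cartan integers a_ij = 2(alpha_i, alpha_j)/(alpha_j, alpha_j); the resulting 2x2 Cartan matrix is
[[2, -3], [-1, 2]].
The roots have two lengths (squared-length ratio 3:1); the short ones are alpha_{2}. The associated Dynkin diagram is two nodes joined by a triple edge (G_2), so the type is G_2.

G2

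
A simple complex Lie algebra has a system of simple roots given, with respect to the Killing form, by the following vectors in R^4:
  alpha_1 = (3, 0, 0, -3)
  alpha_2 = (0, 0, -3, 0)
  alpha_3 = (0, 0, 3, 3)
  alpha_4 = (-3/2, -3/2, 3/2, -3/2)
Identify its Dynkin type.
F_4

Compute the Cartan integers a_ij = 2(alpha_i, alpha_j)/(alpha_j, alpha_j); the resulting 4x4 Cartan matrix is
[[2, 0, -1, 0], [0, 2, -1, -1], [-1, -2, 2, 0], [0, -1, 0, 2]].
The roots have two lengths (squared-length ratio 2:1); the short ones are alpha_{2,4}. The associated Dynkin diagram is a chain of 4 nodes with a double edge between the middle two (F_4), so the type is F_4.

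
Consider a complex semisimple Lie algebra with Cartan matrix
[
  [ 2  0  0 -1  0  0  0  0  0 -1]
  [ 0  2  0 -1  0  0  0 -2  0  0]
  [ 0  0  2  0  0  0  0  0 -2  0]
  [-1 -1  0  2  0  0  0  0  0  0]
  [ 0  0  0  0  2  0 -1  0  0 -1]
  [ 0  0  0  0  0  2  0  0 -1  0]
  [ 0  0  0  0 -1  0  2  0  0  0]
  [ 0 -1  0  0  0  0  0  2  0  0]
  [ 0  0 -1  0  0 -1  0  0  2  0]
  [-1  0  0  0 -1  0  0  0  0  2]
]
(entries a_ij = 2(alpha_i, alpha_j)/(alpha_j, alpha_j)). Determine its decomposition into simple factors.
B_7 (so(15)) + C_3 (sp(6))

The diagram associated to this matrix has two connected components: the simple roots {alpha_1, alpha_2, alpha_4, alpha_5, alpha_7, alpha_8, alpha_10} form a chain of 7 nodes with a double edge at one end; the terminal node there is the unique short simple root (B_7), and {alpha_3, alpha_6, alpha_9} form a chain of 3 nodes with a double edge at one end; the terminal node there is the unique long simple root (C_3). A semisimple Lie algebra decomposes uniquely as the direct sum of simple ideals, one per connected component of its Dynkin diagram, so g ≅ B_7 ⊕ C_3 (dimension 105 + 21 = 126).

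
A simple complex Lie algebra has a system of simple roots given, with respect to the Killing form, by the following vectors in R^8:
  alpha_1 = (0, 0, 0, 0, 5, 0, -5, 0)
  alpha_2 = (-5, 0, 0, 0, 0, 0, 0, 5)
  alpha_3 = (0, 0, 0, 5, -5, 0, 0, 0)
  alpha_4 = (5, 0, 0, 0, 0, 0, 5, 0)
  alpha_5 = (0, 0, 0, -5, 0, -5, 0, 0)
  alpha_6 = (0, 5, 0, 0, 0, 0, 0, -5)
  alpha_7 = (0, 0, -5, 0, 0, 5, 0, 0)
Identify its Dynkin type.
type A_7

Compute the Cartan integers a_ij = 2(alpha_i, alpha_j)/(alpha_j, alpha_j); the resulting 7x7 Cartan matrix is
[[2, 0, -1, -1, 0, 0, 0], [0, 2, 0, -1, 0, -1, 0], [-1, 0, 2, 0, -1, 0, 0], [-1, -1, 0, 2, 0, 0, 0], [0, 0, -1, 0, 2, 0, -1], [0, -1, 0, 0, 0, 2, 0], [0, 0, 0, 0, -1, 0, 2]].
All simple roots have the same length, so the diagram is simply laced. The associated Dynkin diagram is a chain of 7 nodes with single edges (A_7), so the type is A_7 (the algebra sl(8)).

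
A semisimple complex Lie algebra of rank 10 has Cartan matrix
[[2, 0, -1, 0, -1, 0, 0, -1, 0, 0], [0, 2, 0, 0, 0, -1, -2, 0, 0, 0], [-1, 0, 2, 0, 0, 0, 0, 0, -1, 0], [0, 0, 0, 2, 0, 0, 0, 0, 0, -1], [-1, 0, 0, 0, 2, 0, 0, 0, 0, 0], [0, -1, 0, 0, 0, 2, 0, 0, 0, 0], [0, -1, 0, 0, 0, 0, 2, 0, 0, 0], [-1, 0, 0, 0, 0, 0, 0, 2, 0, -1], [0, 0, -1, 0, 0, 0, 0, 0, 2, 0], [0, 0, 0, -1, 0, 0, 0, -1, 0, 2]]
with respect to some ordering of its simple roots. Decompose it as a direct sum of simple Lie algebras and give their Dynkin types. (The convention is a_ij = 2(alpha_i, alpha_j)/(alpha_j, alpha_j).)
The diagram associated to this matrix has two connected components: the simple roots {alpha_2, alpha_6, alpha_7} form a chain of 3 nodes with a double edge at one end; the terminal node there is the unique short simple root (B_3), and {alpha_1, alpha_3, alpha_4, alpha_5, alpha_8, alpha_9, alpha_10} form a chain of 6 nodes with one extra node attached to the third node from one end (E_7). A semisimple Lie algebra decomposes uniquely as the direct sum of simple ideals, one per connected component of its Dynkin diagram, so g ≅ B_3 ⊕ E_7 (dimension 21 + 133 = 154).

B_3 (so(7)) + E_7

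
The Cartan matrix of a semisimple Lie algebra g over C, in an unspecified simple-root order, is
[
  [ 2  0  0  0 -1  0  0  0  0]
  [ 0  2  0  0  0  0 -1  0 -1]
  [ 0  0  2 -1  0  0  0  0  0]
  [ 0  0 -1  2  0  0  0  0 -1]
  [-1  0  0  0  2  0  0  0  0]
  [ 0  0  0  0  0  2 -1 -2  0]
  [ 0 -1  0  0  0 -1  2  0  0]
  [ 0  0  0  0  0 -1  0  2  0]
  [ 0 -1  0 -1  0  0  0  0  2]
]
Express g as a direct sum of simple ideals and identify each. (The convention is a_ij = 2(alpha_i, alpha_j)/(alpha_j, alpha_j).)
A_2 ⊕ B_7

The diagram associated to this matrix has two connected components: the simple roots {alpha_1, alpha_5} form a chain of 2 nodes with single edges (A_2), and {alpha_2, alpha_3, alpha_4, alpha_6, alpha_7, alpha_8, alpha_9} form a chain of 7 nodes with a double edge at one end; the terminal node there is the unique short simple root (B_7). A semisimple Lie algebra decomposes uniquely as the direct sum of simple ideals, one per connected component of its Dynkin diagram, so g ≅ A_2 ⊕ B_7 (dimension 8 + 105 = 113).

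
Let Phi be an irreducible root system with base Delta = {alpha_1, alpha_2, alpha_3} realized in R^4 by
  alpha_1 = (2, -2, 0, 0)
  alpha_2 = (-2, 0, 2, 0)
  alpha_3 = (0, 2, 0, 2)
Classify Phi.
type A_3

Compute the Cartan integers a_ij = 2(alpha_i, alpha_j)/(alpha_j, alpha_j); the resulting 3x3 Cartan matrix is
[[2, -1, -1], [-1, 2, 0], [-1, 0, 2]].
All simple roots have the same length, so the diagram is simply laced. The associated Dynkin diagram is a chain of 3 nodes with single edges (A_3), so the type is A_3 (the algebra sl(4)).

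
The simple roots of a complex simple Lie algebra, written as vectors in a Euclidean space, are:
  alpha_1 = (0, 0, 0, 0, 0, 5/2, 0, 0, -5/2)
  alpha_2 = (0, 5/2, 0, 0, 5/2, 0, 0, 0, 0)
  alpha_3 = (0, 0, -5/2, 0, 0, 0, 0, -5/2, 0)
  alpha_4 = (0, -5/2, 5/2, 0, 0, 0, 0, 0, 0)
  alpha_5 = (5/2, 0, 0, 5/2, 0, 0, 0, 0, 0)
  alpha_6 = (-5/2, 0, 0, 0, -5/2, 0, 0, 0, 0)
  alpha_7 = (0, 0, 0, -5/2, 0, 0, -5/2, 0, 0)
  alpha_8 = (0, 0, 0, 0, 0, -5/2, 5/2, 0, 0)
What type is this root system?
A_8

Compute the Cartan integers a_ij = 2(alpha_i, alpha_j)/(alpha_j, alpha_j); the resulting 8x8 Cartan matrix is
[[2, 0, 0, 0, 0, 0, 0, -1], [0, 2, 0, -1, 0, -1, 0, 0], [0, 0, 2, -1, 0, 0, 0, 0], [0, -1, -1, 2, 0, 0, 0, 0], [0, 0, 0, 0, 2, -1, -1, 0], [0, -1, 0, 0, -1, 2, 0, 0], [0, 0, 0, 0, -1, 0, 2, -1], [-1, 0, 0, 0, 0, 0, -1, 2]].
All simple roots have the same length, so the diagram is simply laced. The associated Dynkin diagram is a chain of 8 nodes with single edges (A_8), so the type is A_8 (the algebra sl(9)).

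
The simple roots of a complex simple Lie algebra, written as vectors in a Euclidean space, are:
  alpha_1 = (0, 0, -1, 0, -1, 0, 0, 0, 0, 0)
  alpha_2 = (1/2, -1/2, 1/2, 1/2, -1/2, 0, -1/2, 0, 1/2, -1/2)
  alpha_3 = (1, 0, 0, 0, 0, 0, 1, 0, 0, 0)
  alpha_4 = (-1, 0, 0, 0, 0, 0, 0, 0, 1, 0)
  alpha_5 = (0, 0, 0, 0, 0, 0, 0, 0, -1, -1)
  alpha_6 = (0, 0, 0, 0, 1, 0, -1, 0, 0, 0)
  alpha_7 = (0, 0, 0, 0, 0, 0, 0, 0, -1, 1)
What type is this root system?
Compute the Cartan integers a_ij = 2(alpha_i, alpha_j)/(alpha_j, alpha_j); the resulting 7x7 Cartan matrix is
[[2, 0, 0, 0, 0, -1, 0], [0, 2, 0, 0, 0, 0, -1], [0, 0, 2, -1, 0, -1, 0], [0, 0, -1, 2, -1, 0, -1], [0, 0, 0, -1, 2, 0, 0], [-1, 0, -1, 0, 0, 2, 0], [0, -1, 0, -1, 0, 0, 2]].
All simple roots have the same length, so the diagram is simply laced. The associated Dynkin diagram is a chain of 6 nodes with one extra node attached to the third node from one end (E_7), so the type is E_7.

type E_7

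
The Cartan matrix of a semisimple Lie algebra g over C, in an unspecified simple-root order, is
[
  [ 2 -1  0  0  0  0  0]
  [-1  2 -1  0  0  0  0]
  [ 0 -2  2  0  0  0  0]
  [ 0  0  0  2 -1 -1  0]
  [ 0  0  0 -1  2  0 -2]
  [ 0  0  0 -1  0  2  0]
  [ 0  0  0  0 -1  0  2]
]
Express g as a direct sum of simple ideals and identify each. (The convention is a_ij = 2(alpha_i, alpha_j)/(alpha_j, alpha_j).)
The diagram associated to this matrix has two connected components: the simple roots {alpha_4, alpha_5, alpha_6, alpha_7} form a chain of 4 nodes with a double edge at one end; the terminal node there is the unique short simple root (B_4), and {alpha_1, alpha_2, alpha_3} form a chain of 3 nodes with a double edge at one end; the terminal node there is the unique long simple root (C_3). A semisimple Lie algebra decomposes uniquely as the direct sum of simple ideals, one per connected component of its Dynkin diagram, so g ≅ B_4 ⊕ C_3 (dimension 36 + 21 = 57).

B4 + C3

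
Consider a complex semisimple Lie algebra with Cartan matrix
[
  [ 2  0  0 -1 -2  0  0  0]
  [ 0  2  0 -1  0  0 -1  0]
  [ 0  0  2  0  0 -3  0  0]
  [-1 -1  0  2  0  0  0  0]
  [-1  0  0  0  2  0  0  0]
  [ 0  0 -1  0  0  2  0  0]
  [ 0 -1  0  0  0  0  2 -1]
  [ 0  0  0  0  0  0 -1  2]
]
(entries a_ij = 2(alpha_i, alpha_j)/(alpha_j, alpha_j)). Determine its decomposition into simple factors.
The diagram associated to this matrix has two connected components: the simple roots {alpha_1, alpha_2, alpha_4, alpha_5, alpha_7, alpha_8} form a chain of 6 nodes with a double edge at one end; the terminal node there is the unique short simple root (B_6), and {alpha_3, alpha_6} form two nodes joined by a triple edge (G_2). A semisimple Lie algebra decomposes uniquely as the direct sum of simple ideals, one per connected component of its Dynkin diagram, so g ≅ B_6 ⊕ G_2 (dimension 78 + 14 = 92).

B_6 (so(13)) + G_2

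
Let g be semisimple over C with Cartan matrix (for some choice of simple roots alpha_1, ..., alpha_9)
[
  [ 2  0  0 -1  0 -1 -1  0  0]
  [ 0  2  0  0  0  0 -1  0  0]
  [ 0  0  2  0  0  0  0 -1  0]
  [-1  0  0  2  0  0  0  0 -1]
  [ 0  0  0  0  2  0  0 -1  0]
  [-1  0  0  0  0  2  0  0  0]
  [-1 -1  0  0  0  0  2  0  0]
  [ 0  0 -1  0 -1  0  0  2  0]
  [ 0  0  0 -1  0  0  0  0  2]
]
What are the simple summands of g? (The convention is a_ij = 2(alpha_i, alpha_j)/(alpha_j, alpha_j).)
The diagram associated to this matrix has two connected components: the simple roots {alpha_3, alpha_5, alpha_8} form a chain of 3 nodes with single edges (A_3), and {alpha_1, alpha_2, alpha_4, alpha_6, alpha_7, alpha_9} form a chain of 5 nodes with one extra node attached to the third node from one end (E_6). A semisimple Lie algebra decomposes uniquely as the direct sum of simple ideals, one per connected component of its Dynkin diagram, so g ≅ A_3 ⊕ E_6 (dimension 15 + 78 = 93).

A_3 (sl(4)) + E_6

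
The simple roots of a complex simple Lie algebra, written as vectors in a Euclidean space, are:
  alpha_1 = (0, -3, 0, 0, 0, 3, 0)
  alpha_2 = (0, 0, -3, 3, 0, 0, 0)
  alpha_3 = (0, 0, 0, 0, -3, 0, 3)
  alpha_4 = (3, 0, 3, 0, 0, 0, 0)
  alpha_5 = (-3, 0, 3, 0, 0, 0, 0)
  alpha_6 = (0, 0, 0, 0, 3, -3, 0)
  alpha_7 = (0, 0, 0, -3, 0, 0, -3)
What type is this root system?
Compute the Cartan integers a_ij = 2(alpha_i, alpha_j)/(alpha_j, alpha_j); the resulting 7x7 Cartan matrix is
[[2, 0, 0, 0, 0, -1, 0], [0, 2, 0, -1, -1, 0, -1], [0, 0, 2, 0, 0, -1, -1], [0, -1, 0, 2, 0, 0, 0], [0, -1, 0, 0, 2, 0, 0], [-1, 0, -1, 0, 0, 2, 0], [0, -1, -1, 0, 0, 0, 2]].
All simple roots have the same length, so the diagram is simply laced. The associated Dynkin diagram is a chain of 5 nodes with a fork of two nodes at one end (D_7), so the type is D_7 (the algebra so(14)).

D_7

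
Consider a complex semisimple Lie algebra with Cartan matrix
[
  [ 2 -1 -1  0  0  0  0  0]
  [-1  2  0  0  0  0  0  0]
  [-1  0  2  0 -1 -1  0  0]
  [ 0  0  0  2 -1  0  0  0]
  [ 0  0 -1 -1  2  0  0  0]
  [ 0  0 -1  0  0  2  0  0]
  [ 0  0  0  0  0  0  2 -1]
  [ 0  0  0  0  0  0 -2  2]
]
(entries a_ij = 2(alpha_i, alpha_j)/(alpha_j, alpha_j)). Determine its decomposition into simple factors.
The diagram associated to this matrix has two connected components: the simple roots {alpha_7, alpha_8} form a chain of 2 nodes with a double edge at one end; the terminal node there is the unique short simple root (B_2), and {alpha_1, alpha_2, alpha_3, alpha_4, alpha_5, alpha_6} form a chain of 5 nodes with one extra node attached to the third node from one end (E_6). A semisimple Lie algebra decomposes uniquely as the direct sum of simple ideals, one per connected component of its Dynkin diagram, so g ≅ B_2 ⊕ E_6 (dimension 10 + 78 = 88).

B2 + E6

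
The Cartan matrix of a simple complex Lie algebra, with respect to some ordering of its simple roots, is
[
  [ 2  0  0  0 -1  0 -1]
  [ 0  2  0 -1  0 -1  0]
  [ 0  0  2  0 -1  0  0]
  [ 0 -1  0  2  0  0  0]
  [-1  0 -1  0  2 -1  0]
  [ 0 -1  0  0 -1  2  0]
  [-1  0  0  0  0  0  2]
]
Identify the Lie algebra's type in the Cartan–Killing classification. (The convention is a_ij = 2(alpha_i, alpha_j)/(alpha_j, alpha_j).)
E7

The matrix has rank 7 with 2's on the diagonal. Reading the off-diagonal entries as Dynkin edges (a single edge where a_ij = a_ji = -1; a double or triple edge where a_ij * a_ji = 2 or 3), the diagram is a chain of 6 nodes with one extra node attached to the third node from one end (E_7). One simple-root ordering that puts it in standard form is (alpha_7, alpha_3, alpha_1, alpha_5, alpha_6, alpha_2, alpha_4). So the algebra is type E_7.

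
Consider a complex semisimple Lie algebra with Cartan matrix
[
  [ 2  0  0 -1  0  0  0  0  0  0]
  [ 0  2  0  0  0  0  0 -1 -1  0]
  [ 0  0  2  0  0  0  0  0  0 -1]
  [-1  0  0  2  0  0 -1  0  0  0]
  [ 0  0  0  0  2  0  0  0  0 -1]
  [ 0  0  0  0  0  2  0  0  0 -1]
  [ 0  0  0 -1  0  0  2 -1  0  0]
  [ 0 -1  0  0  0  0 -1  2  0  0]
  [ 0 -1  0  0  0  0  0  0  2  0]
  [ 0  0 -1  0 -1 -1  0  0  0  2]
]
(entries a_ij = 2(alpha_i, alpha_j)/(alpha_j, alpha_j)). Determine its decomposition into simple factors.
The diagram associated to this matrix has two connected components: the simple roots {alpha_1, alpha_2, alpha_4, alpha_7, alpha_8, alpha_9} form a chain of 6 nodes with single edges (A_6), and {alpha_3, alpha_5, alpha_6, alpha_10} form a chain of 2 nodes with a fork of two nodes at one end (D_4). A semisimple Lie algebra decomposes uniquely as the direct sum of simple ideals, one per connected component of its Dynkin diagram, so g ≅ A_6 ⊕ D_4 (dimension 48 + 28 = 76).

type A_6 + type D_4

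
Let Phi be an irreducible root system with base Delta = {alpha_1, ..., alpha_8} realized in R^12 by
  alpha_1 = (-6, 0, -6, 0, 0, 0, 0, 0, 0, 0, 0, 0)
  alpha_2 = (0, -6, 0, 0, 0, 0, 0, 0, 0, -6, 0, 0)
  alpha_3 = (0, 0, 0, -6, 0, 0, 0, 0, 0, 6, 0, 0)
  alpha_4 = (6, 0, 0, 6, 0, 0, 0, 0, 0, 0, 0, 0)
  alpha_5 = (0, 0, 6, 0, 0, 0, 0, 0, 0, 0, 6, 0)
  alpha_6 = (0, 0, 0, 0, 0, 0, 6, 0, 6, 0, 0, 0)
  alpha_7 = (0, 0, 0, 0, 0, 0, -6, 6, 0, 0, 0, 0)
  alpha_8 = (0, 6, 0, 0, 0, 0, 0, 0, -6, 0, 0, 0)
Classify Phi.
Compute the Cartan integers a_ij = 2(alpha_i, alpha_j)/(alpha_j, alpha_j); the resulting 8x8 Cartan matrix is
[[2, 0, 0, -1, -1, 0, 0, 0], [0, 2, -1, 0, 0, 0, 0, -1], [0, -1, 2, -1, 0, 0, 0, 0], [-1, 0, -1, 2, 0, 0, 0, 0], [-1, 0, 0, 0, 2, 0, 0, 0], [0, 0, 0, 0, 0, 2, -1, -1], [0, 0, 0, 0, 0, -1, 2, 0], [0, -1, 0, 0, 0, -1, 0, 2]].
All simple roots have the same length, so the diagram is simply laced. The associated Dynkin diagram is a chain of 8 nodes with single edges (A_8), so the type is A_8 (the algebra sl(9)).

A8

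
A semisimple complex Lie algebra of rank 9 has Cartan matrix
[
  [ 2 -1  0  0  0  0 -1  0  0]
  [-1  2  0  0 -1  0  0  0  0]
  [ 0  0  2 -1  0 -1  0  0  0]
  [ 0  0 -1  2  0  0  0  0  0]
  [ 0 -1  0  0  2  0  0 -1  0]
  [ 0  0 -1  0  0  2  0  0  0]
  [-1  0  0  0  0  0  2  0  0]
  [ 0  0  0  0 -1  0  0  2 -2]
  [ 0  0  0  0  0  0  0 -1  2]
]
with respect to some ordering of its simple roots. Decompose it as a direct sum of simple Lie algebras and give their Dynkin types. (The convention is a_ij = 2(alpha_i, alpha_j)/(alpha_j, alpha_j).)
The diagram associated to this matrix has two connected components: the simple roots {alpha_3, alpha_4, alpha_6} form a chain of 3 nodes with single edges (A_3), and {alpha_1, alpha_2, alpha_5, alpha_7, alpha_8, alpha_9} form a chain of 6 nodes with a double edge at one end; the terminal node there is the unique short simple root (B_6). A semisimple Lie algebra decomposes uniquely as the direct sum of simple ideals, one per connected component of its Dynkin diagram, so g ≅ A_3 ⊕ B_6 (dimension 15 + 78 = 93).

A_3 + B_6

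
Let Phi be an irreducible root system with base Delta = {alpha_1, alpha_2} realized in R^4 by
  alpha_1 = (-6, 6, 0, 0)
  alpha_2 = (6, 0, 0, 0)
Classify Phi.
Compute the Cartan integers a_ij = 2(alpha_i, alpha_j)/(alpha_j, alpha_j); the resulting 2x2 Cartan matrix is
[[2, -2], [-1, 2]].
The roots have two lengths (squared-length ratio 2:1); the short ones are alpha_{2}. The associated Dynkin diagram is a chain of 2 nodes with a double edge at one end; the terminal node there is the unique short simple root (B_2), so the type is B_2 (the algebra so(5)).

type B_2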